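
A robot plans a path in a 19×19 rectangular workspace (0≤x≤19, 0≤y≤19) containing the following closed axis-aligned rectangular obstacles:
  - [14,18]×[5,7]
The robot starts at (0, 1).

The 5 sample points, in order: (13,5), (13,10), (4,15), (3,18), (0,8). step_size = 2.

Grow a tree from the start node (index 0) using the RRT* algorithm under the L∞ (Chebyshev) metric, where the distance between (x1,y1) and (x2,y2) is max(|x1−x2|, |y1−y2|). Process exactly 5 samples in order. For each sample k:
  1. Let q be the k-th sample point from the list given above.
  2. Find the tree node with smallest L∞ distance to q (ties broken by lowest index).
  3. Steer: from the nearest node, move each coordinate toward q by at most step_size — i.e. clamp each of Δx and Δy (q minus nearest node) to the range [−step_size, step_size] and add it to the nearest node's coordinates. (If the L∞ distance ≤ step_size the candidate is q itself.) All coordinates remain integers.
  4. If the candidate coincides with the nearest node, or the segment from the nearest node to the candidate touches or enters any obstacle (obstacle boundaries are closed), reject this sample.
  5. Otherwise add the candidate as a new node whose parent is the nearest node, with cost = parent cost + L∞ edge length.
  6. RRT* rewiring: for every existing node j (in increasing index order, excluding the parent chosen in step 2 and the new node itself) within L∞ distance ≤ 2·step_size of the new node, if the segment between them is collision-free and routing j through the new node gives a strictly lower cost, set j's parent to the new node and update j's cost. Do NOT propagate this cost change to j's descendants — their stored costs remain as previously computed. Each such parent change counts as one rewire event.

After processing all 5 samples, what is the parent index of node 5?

1. q=(13,5) nearest=0 d=13 new=(2,3) → add node 1 parent=0 cost=2
2. q=(13,10) nearest=1 d=11 new=(4,5) → add node 2 parent=1 cost=4
3. q=(4,15) nearest=2 d=10 new=(4,7) → add node 3 parent=2 cost=6
4. q=(3,18) nearest=3 d=11 new=(3,9) → add node 4 parent=3 cost=8
5. q=(0,8) nearest=4 d=3 new=(1,8) → add node 5 parent=4 cost=10

Parent of node 5: 4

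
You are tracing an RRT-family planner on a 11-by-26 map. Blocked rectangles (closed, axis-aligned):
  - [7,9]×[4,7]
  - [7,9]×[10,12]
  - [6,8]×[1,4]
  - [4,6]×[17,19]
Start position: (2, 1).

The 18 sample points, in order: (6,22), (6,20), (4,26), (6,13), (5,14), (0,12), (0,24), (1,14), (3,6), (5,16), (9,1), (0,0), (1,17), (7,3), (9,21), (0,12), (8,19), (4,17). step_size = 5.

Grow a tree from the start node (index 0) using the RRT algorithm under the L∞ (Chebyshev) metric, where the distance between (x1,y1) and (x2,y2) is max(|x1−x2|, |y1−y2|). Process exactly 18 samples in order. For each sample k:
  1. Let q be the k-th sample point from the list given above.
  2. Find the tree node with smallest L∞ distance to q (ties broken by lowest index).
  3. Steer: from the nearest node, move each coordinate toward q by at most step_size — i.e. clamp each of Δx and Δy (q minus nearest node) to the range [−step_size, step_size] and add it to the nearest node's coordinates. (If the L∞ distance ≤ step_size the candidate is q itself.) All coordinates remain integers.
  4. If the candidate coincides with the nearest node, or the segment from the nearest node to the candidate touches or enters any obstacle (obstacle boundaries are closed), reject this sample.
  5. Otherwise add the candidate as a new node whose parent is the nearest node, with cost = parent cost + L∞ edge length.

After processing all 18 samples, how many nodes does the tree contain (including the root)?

Node count: 13

1. q=(6,22) nearest=0 d=21 new=(6,6) → add node 1 parent=0 cost=5
2. q=(6,20) nearest=1 d=14 new=(6,11) → add node 2 parent=1 cost=10
3. q=(4,26) nearest=2 d=15 new=(4,16) → add node 3 parent=2 cost=15
4. q=(6,13) nearest=2 d=2 new=(6,13) → add node 4 parent=2 cost=12
5. q=(5,14) nearest=4 d=1 new=(5,14) → add node 5 parent=4 cost=13
6. q=(0,12) nearest=3 d=4 new=(0,12) → add node 6 parent=3 cost=19
7. q=(0,24) nearest=3 d=8 new=(0,21) → add node 7 parent=3 cost=20
8. q=(1,14) nearest=6 d=2 new=(1,14) → add node 8 parent=6 cost=21
9. q=(3,6) nearest=1 d=3 new=(3,6) → add node 9 parent=1 cost=8
10. q=(5,16) nearest=3 d=1 new=(5,16) → add node 10 parent=3 cost=16
11. q=(9,1) nearest=1 d=5 new=(9,1) → blocked by [7,9]×[4,7], reject
12. q=(0,0) nearest=0 d=2 new=(0,0) → add node 11 parent=0 cost=2
13. q=(1,17) nearest=3 d=3 new=(1,17) → add node 12 parent=3 cost=18
14. q=(7,3) nearest=1 d=3 new=(7,3) → blocked by [6,8]×[1,4], reject
15. q=(9,21) nearest=3 d=5 new=(9,21) → blocked by [4,6]×[17,19], reject
16. q=(0,12) nearest=6 d=0 → coincident, reject
17. q=(8,19) nearest=10 d=3 new=(8,19) → blocked by [4,6]×[17,19], reject
18. q=(4,17) nearest=3 d=1 new=(4,17) → blocked by [4,6]×[17,19], reject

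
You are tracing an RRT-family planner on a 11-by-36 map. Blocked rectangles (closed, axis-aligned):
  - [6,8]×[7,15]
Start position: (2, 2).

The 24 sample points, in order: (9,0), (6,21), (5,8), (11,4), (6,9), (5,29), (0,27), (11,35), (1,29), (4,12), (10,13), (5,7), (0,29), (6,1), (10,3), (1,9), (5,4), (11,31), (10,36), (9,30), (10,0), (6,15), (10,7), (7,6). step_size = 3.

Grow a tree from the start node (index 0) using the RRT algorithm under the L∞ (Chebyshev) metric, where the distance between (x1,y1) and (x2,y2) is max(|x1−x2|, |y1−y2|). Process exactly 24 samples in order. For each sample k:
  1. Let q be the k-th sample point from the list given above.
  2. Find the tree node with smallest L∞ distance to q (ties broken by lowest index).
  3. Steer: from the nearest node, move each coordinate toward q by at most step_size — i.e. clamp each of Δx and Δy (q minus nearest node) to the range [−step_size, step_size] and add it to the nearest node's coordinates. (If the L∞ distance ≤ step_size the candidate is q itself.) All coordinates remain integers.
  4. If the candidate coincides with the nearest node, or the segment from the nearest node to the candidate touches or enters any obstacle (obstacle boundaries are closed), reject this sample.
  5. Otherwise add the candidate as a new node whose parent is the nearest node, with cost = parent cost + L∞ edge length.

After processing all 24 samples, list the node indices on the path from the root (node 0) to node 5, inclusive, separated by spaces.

1. q=(9,0) nearest=0 d=7 new=(5,0) → add node 1 parent=0 cost=3
2. q=(6,21) nearest=0 d=19 new=(5,5) → add node 2 parent=0 cost=3
3. q=(5,8) nearest=2 d=3 new=(5,8) → add node 3 parent=2 cost=6
4. q=(11,4) nearest=1 d=6 new=(8,3) → add node 4 parent=1 cost=6
5. q=(6,9) nearest=3 d=1 new=(6,9) → blocked by [6,8]×[7,15], reject
6. q=(5,29) nearest=3 d=21 new=(5,11) → add node 5 parent=3 cost=9
7. q=(0,27) nearest=5 d=16 new=(2,14) → add node 6 parent=5 cost=12
8. q=(11,35) nearest=6 d=21 new=(5,17) → add node 7 parent=6 cost=15
9. q=(1,29) nearest=7 d=12 new=(2,20) → add node 8 parent=7 cost=18
10. q=(4,12) nearest=5 d=1 new=(4,12) → add node 9 parent=5 cost=10
11. q=(10,13) nearest=3 d=5 new=(8,11) → blocked by [6,8]×[7,15], reject
12. q=(5,7) nearest=3 d=1 new=(5,7) → add node 10 parent=3 cost=7
13. q=(0,29) nearest=8 d=9 new=(0,23) → add node 11 parent=8 cost=21
14. q=(6,1) nearest=1 d=1 new=(6,1) → add node 12 parent=1 cost=4
15. q=(10,3) nearest=4 d=2 new=(10,3) → add node 13 parent=4 cost=8
16. q=(1,9) nearest=9 d=3 new=(1,9) → add node 14 parent=9 cost=13
17. q=(5,4) nearest=2 d=1 new=(5,4) → add node 15 parent=2 cost=4
18. q=(11,31) nearest=8 d=11 new=(5,23) → add node 16 parent=8 cost=21
19. q=(10,36) nearest=11 d=13 new=(3,26) → add node 17 parent=11 cost=24
20. q=(9,30) nearest=17 d=6 new=(6,29) → add node 18 parent=17 cost=27
21. q=(10,0) nearest=4 d=3 new=(10,0) → add node 19 parent=4 cost=9
22. q=(6,15) nearest=7 d=2 new=(6,15) → blocked by [6,8]×[7,15], reject
23. q=(10,7) nearest=4 d=4 new=(10,6) → add node 20 parent=4 cost=9
24. q=(7,6) nearest=2 d=2 new=(7,6) → add node 21 parent=2 cost=5

Path: 0 2 3 5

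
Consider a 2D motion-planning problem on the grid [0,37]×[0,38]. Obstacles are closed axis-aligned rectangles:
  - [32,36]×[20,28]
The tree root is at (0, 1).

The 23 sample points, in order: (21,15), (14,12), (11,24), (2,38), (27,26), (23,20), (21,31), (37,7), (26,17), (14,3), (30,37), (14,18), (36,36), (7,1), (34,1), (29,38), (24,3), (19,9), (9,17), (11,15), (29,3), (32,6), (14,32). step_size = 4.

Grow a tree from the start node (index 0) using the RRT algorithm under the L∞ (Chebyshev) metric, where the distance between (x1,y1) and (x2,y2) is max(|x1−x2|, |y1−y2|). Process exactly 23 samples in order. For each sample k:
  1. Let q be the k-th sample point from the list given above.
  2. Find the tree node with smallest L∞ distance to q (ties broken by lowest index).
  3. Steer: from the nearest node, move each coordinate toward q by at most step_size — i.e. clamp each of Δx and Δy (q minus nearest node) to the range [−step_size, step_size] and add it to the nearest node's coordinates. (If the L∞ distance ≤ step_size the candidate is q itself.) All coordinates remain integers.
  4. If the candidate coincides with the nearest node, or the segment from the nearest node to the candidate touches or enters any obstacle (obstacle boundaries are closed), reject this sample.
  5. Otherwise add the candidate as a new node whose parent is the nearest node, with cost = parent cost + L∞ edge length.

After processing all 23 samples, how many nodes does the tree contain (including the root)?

Node count: 24

1. q=(21,15) nearest=0 d=21 new=(4,5) → add node 1 parent=0 cost=4
2. q=(14,12) nearest=1 d=10 new=(8,9) → add node 2 parent=1 cost=8
3. q=(11,24) nearest=2 d=15 new=(11,13) → add node 3 parent=2 cost=12
4. q=(2,38) nearest=3 d=25 new=(7,17) → add node 4 parent=3 cost=16
5. q=(27,26) nearest=3 d=16 new=(15,17) → add node 5 parent=3 cost=16
6. q=(23,20) nearest=5 d=8 new=(19,20) → add node 6 parent=5 cost=20
7. q=(21,31) nearest=6 d=11 new=(21,24) → add node 7 parent=6 cost=24
8. q=(37,7) nearest=7 d=17 new=(25,20) → add node 8 parent=7 cost=28
9. q=(26,17) nearest=8 d=3 new=(26,17) → add node 9 parent=8 cost=31
10. q=(14,3) nearest=2 d=6 new=(12,5) → add node 10 parent=2 cost=12
11. q=(30,37) nearest=7 d=13 new=(25,28) → add node 11 parent=7 cost=28
12. q=(14,18) nearest=5 d=1 new=(14,18) → add node 12 parent=5 cost=17
13. q=(36,36) nearest=11 d=11 new=(29,32) → add node 13 parent=11 cost=32
14. q=(7,1) nearest=1 d=4 new=(7,1) → add node 14 parent=1 cost=8
15. q=(34,1) nearest=9 d=16 new=(30,13) → add node 15 parent=9 cost=35
16. q=(29,38) nearest=13 d=6 new=(29,36) → add node 16 parent=13 cost=36
17. q=(24,3) nearest=15 d=10 new=(26,9) → add node 17 parent=15 cost=39
18. q=(19,9) nearest=10 d=7 new=(16,9) → add node 18 parent=10 cost=16
19. q=(9,17) nearest=4 d=2 new=(9,17) → add node 19 parent=4 cost=18
20. q=(11,15) nearest=3 d=2 new=(11,15) → add node 20 parent=3 cost=14
21. q=(29,3) nearest=17 d=6 new=(29,5) → add node 21 parent=17 cost=43
22. q=(32,6) nearest=21 d=3 new=(32,6) → add node 22 parent=21 cost=46
23. q=(14,32) nearest=7 d=8 new=(17,28) → add node 23 parent=7 cost=28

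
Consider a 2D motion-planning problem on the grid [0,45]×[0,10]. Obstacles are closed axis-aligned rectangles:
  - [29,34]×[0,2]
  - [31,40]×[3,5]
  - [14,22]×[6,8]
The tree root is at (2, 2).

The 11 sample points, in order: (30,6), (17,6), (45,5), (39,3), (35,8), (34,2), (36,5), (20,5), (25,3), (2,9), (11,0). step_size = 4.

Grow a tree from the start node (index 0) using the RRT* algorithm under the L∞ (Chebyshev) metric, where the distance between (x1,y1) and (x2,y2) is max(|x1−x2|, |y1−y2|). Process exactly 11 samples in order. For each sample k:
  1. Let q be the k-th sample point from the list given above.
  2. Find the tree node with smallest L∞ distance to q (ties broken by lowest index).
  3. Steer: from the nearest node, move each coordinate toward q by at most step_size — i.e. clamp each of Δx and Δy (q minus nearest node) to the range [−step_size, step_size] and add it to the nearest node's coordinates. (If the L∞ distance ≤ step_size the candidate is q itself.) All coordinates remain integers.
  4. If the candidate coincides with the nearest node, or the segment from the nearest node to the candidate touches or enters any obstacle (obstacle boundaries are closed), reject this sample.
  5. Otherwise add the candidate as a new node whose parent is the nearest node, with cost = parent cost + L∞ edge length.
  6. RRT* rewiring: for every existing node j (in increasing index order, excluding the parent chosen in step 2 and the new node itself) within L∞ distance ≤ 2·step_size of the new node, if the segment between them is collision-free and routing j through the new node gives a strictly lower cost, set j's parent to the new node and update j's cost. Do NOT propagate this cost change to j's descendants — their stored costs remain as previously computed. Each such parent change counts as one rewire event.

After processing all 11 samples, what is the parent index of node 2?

1. q=(30,6) nearest=0 d=28 new=(6,6) → add node 1 parent=0 cost=4
2. q=(17,6) nearest=1 d=11 new=(10,6) → add node 2 parent=1 cost=8
3. q=(45,5) nearest=2 d=35 new=(14,5) → add node 3 parent=2 cost=12
4. q=(39,3) nearest=3 d=25 new=(18,3) → add node 4 parent=3 cost=16
5. q=(35,8) nearest=4 d=17 new=(22,7) → blocked by [14,22]×[6,8], reject
6. q=(34,2) nearest=4 d=16 new=(22,2) → add node 5 parent=4 cost=20
7. q=(36,5) nearest=5 d=14 new=(26,5) → add node 6 parent=5 cost=24
8. q=(20,5) nearest=4 d=2 new=(20,5) → add node 7 parent=4 cost=18
9. q=(25,3) nearest=6 d=2 new=(25,3) → add node 8 parent=6 cost=26
10. q=(2,9) nearest=1 d=4 new=(2,9) → add node 9 parent=1 cost=8
11. q=(11,0) nearest=3 d=5 new=(11,1) → add node 10 parent=3 cost=16

Parent of node 2: 1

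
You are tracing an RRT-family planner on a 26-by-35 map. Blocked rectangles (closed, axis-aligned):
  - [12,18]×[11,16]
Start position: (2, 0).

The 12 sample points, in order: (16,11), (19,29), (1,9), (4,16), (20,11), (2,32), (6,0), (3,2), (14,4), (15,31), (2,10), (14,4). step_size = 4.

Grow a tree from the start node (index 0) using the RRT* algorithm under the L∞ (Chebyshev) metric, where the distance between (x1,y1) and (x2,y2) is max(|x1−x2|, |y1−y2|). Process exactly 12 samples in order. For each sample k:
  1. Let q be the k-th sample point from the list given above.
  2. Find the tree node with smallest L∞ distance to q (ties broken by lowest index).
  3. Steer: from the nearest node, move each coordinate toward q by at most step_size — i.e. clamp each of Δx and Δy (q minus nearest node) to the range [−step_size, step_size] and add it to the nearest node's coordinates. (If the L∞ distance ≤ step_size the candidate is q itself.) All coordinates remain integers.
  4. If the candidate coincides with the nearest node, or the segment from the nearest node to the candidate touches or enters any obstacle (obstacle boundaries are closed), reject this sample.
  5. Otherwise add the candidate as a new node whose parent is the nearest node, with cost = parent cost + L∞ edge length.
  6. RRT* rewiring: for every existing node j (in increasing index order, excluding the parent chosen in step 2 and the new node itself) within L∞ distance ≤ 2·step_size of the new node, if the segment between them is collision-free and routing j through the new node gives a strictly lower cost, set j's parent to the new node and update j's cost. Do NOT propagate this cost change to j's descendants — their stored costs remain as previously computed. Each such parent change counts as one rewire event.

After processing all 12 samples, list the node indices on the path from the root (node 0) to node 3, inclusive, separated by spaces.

1. q=(16,11) nearest=0 d=14 new=(6,4) → add node 1 parent=0 cost=4
2. q=(19,29) nearest=1 d=25 new=(10,8) → add node 2 parent=1 cost=8
3. q=(1,9) nearest=1 d=5 new=(2,8) → add node 3 parent=1 cost=8
4. q=(4,16) nearest=2 d=8 new=(6,12) → add node 4 parent=2 cost=12
5. q=(20,11) nearest=2 d=10 new=(14,11) → blocked by [12,18]×[11,16], reject
6. q=(2,32) nearest=4 d=20 new=(2,16) → add node 5 parent=4 cost=16
7. q=(6,0) nearest=0 d=4 new=(6,0) → add node 6 parent=0 cost=4
8. q=(3,2) nearest=0 d=2 new=(3,2) → add node 7 parent=0 cost=2
9. q=(14,4) nearest=2 d=4 new=(14,4) → add node 8 parent=2 cost=12
10. q=(15,31) nearest=5 d=15 new=(6,20) → add node 9 parent=5 cost=20
11. q=(2,10) nearest=3 d=2 new=(2,10) → add node 10 parent=3 cost=10
12. q=(14,4) nearest=8 d=0 → coincident, reject

Path: 0 1 3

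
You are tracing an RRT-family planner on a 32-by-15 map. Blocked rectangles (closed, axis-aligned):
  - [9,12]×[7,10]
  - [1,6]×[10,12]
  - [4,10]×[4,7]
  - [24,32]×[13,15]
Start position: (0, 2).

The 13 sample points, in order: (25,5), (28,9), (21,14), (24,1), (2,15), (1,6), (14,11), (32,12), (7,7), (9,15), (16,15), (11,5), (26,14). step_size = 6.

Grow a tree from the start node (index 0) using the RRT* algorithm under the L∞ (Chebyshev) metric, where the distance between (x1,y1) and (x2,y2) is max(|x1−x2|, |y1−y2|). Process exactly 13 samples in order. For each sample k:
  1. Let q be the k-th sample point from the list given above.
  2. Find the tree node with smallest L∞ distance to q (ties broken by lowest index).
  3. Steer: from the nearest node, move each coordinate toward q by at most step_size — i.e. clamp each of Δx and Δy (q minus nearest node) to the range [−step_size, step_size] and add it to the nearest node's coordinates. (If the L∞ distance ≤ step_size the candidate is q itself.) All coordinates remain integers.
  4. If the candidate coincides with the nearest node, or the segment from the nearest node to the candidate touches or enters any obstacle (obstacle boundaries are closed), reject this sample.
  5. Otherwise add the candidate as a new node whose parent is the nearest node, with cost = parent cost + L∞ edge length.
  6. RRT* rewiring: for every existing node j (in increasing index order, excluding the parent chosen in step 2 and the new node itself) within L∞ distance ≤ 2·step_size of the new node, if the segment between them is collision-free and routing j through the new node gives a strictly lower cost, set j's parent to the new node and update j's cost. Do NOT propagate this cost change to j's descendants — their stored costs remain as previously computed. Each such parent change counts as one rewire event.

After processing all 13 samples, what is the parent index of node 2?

Parent of node 2: 0

1. q=(25,5) nearest=0 d=25 new=(6,5) → blocked by [4,10]×[4,7], reject
2. q=(28,9) nearest=0 d=28 new=(6,8) → blocked by [4,10]×[4,7], reject
3. q=(21,14) nearest=0 d=21 new=(6,8) → blocked by [4,10]×[4,7], reject
4. q=(24,1) nearest=0 d=24 new=(6,1) → add node 1 parent=0 cost=6
5. q=(2,15) nearest=0 d=13 new=(2,8) → add node 2 parent=0 cost=6
6. q=(1,6) nearest=2 d=2 new=(1,6) → add node 3 parent=2 cost=8
7. q=(14,11) nearest=1 d=10 new=(12,7) → blocked by [9,12]×[7,10], reject
8. q=(32,12) nearest=1 d=26 new=(12,7) → blocked by [9,12]×[7,10], reject
9. q=(7,7) nearest=2 d=5 new=(7,7) → blocked by [4,10]×[4,7], reject
10. q=(9,15) nearest=2 d=7 new=(8,14) → blocked by [1,6]×[10,12], reject
11. q=(16,15) nearest=1 d=14 new=(12,7) → blocked by [9,12]×[7,10], reject
12. q=(11,5) nearest=1 d=5 new=(11,5) → blocked by [4,10]×[4,7], reject
13. q=(26,14) nearest=1 d=20 new=(12,7) → blocked by [9,12]×[7,10], reject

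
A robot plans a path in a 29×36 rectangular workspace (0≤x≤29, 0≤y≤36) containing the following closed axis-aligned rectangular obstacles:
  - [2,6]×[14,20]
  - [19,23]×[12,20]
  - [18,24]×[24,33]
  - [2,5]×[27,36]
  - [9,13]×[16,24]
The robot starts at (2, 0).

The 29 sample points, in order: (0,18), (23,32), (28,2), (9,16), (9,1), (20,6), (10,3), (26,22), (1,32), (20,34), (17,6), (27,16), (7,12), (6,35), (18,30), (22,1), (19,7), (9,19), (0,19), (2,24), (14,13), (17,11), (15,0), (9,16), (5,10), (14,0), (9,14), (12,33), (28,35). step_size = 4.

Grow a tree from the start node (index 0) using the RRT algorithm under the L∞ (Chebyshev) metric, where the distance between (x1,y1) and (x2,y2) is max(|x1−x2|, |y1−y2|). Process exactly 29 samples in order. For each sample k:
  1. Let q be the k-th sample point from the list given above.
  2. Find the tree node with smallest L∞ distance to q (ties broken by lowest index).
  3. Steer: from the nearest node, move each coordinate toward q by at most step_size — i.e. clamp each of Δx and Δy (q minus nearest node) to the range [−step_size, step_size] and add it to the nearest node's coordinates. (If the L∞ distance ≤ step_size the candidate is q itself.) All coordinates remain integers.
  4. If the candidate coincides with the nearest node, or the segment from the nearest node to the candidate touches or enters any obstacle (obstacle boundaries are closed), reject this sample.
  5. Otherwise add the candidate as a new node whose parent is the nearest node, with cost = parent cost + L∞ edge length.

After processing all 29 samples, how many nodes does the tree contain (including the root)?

Node count: 19

1. q=(0,18) nearest=0 d=18 new=(0,4) → add node 1 parent=0 cost=4
2. q=(23,32) nearest=1 d=28 new=(4,8) → add node 2 parent=1 cost=8
3. q=(28,2) nearest=2 d=24 new=(8,4) → add node 3 parent=2 cost=12
4. q=(9,16) nearest=2 d=8 new=(8,12) → add node 4 parent=2 cost=12
5. q=(9,1) nearest=3 d=3 new=(9,1) → add node 5 parent=3 cost=15
6. q=(20,6) nearest=5 d=11 new=(13,5) → add node 6 parent=5 cost=19
7. q=(10,3) nearest=3 d=2 new=(10,3) → add node 7 parent=3 cost=14
8. q=(26,22) nearest=6 d=17 new=(17,9) → add node 8 parent=6 cost=23
9. q=(1,32) nearest=4 d=20 new=(4,16) → blocked by [2,6]×[14,20], reject
10. q=(20,34) nearest=4 d=22 new=(12,16) → blocked by [9,13]×[16,24], reject
11. q=(17,6) nearest=8 d=3 new=(17,6) → add node 9 parent=8 cost=26
12. q=(27,16) nearest=8 d=10 new=(21,13) → blocked by [19,23]×[12,20], reject
13. q=(7,12) nearest=4 d=1 new=(7,12) → add node 10 parent=4 cost=13
14. q=(6,35) nearest=4 d=23 new=(6,16) → blocked by [2,6]×[14,20], reject
15. q=(18,30) nearest=4 d=18 new=(12,16) → blocked by [9,13]×[16,24], reject
16. q=(22,1) nearest=9 d=5 new=(21,2) → add node 11 parent=9 cost=30
17. q=(19,7) nearest=8 d=2 new=(19,7) → add node 12 parent=8 cost=25
18. q=(9,19) nearest=4 d=7 new=(9,16) → blocked by [9,13]×[16,24], reject
19. q=(0,19) nearest=10 d=7 new=(3,16) → blocked by [2,6]×[14,20], reject
20. q=(2,24) nearest=4 d=12 new=(4,16) → blocked by [2,6]×[14,20], reject
21. q=(14,13) nearest=8 d=4 new=(14,13) → add node 13 parent=8 cost=27
22. q=(17,11) nearest=8 d=2 new=(17,11) → add node 14 parent=8 cost=25
23. q=(15,0) nearest=6 d=5 new=(15,1) → add node 15 parent=6 cost=23
24. q=(9,16) nearest=4 d=4 new=(9,16) → blocked by [9,13]×[16,24], reject
25. q=(5,10) nearest=2 d=2 new=(5,10) → add node 16 parent=2 cost=10
26. q=(14,0) nearest=15 d=1 new=(14,0) → add node 17 parent=15 cost=24
27. q=(9,14) nearest=4 d=2 new=(9,14) → add node 18 parent=4 cost=14
28. q=(12,33) nearest=18 d=19 new=(12,18) → blocked by [9,13]×[16,24], reject
29. q=(28,35) nearest=18 d=21 new=(13,18) → blocked by [9,13]×[16,24], reject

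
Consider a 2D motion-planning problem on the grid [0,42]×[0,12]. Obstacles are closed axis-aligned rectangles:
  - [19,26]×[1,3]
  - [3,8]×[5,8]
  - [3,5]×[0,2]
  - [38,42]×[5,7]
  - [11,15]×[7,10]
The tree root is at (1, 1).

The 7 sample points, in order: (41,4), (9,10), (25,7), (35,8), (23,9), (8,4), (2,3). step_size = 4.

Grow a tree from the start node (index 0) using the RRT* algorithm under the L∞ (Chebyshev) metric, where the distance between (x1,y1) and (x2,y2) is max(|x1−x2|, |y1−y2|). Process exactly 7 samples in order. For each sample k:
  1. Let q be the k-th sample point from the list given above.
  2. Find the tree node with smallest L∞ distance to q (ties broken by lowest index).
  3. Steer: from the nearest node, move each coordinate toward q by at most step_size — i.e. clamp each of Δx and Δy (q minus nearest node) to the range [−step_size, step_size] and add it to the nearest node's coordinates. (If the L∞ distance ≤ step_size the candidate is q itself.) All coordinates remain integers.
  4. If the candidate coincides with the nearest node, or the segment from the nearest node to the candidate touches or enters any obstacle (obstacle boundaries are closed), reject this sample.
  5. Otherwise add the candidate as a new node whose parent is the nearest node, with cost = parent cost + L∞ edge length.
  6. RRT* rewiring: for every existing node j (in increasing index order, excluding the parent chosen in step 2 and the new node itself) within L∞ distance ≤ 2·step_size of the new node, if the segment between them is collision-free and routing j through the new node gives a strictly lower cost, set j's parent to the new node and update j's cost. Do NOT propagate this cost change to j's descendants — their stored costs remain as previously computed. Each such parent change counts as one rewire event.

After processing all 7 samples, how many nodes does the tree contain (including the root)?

1. q=(41,4) nearest=0 d=40 new=(5,4) → add node 1 parent=0 cost=4
2. q=(9,10) nearest=1 d=6 new=(9,8) → blocked by [3,8]×[5,8], reject
3. q=(25,7) nearest=1 d=20 new=(9,7) → blocked by [3,8]×[5,8], reject
4. q=(35,8) nearest=1 d=30 new=(9,8) → blocked by [3,8]×[5,8], reject
5. q=(23,9) nearest=1 d=18 new=(9,8) → blocked by [3,8]×[5,8], reject
6. q=(8,4) nearest=1 d=3 new=(8,4) → add node 2 parent=1 cost=7
7. q=(2,3) nearest=0 d=2 new=(2,3) → add node 3 parent=0 cost=2

Node count: 4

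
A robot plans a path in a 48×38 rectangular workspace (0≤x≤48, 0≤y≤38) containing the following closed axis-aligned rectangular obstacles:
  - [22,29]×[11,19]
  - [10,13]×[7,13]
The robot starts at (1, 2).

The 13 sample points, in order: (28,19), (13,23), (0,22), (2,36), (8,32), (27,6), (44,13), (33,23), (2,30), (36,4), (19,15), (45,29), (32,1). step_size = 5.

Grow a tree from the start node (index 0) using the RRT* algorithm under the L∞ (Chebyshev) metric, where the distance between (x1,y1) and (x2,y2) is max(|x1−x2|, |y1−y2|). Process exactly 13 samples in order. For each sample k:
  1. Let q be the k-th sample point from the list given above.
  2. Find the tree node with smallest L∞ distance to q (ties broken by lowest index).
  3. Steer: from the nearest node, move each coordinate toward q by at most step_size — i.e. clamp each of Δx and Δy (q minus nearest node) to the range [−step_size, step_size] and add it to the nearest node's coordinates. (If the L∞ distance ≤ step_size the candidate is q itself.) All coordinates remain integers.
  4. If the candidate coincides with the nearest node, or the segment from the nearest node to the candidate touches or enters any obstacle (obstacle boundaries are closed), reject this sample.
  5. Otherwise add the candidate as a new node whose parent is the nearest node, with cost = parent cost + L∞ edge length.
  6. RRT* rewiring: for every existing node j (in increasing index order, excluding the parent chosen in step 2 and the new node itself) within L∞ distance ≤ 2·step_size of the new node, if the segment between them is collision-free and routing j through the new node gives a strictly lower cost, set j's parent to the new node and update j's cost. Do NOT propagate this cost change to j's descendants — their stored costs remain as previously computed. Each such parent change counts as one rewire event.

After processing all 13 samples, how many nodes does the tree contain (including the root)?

Node count: 11

1. q=(28,19) nearest=0 d=27 new=(6,7) → add node 1 parent=0 cost=5
2. q=(13,23) nearest=1 d=16 new=(11,12) → blocked by [10,13]×[7,13], reject
3. q=(0,22) nearest=1 d=15 new=(1,12) → add node 2 parent=1 cost=10
4. q=(2,36) nearest=2 d=24 new=(2,17) → add node 3 parent=2 cost=15
5. q=(8,32) nearest=3 d=15 new=(7,22) → add node 4 parent=3 cost=20
6. q=(27,6) nearest=4 d=20 new=(12,17) → add node 5 parent=4 cost=25
7. q=(44,13) nearest=5 d=32 new=(17,13) → add node 6 parent=5 cost=30
8. q=(33,23) nearest=6 d=16 new=(22,18) → blocked by [22,29]×[11,19], reject
9. q=(2,30) nearest=4 d=8 new=(2,27) → add node 7 parent=4 cost=25
10. q=(36,4) nearest=6 d=19 new=(22,8) → add node 8 parent=6 cost=35
11. q=(19,15) nearest=6 d=2 new=(19,15) → add node 9 parent=6 cost=32
12. q=(45,29) nearest=8 d=23 new=(27,13) → blocked by [22,29]×[11,19], reject
13. q=(32,1) nearest=8 d=10 new=(27,3) → add node 10 parent=8 cost=40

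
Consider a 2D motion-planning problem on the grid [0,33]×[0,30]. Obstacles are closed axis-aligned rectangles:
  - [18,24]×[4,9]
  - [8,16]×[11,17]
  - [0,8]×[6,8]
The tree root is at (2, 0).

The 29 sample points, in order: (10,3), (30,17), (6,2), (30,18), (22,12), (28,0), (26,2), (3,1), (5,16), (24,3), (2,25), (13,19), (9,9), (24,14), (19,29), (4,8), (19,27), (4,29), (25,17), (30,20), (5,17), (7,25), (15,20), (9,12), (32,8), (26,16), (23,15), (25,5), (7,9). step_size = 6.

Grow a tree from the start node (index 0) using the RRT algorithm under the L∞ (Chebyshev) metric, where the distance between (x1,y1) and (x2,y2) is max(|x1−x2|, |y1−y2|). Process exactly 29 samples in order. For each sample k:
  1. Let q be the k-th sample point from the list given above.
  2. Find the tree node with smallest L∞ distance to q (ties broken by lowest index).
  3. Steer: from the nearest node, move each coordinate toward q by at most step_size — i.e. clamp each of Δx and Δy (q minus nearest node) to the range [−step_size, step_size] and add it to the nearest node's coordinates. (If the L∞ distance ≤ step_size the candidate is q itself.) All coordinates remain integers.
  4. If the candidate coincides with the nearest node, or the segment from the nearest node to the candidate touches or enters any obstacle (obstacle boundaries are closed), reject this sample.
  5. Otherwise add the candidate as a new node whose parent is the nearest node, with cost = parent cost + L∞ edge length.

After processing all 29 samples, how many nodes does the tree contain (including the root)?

1. q=(10,3) nearest=0 d=8 new=(8,3) → add node 1 parent=0 cost=6
2. q=(30,17) nearest=1 d=22 new=(14,9) → add node 2 parent=1 cost=12
3. q=(6,2) nearest=1 d=2 new=(6,2) → add node 3 parent=1 cost=8
4. q=(30,18) nearest=2 d=16 new=(20,15) → blocked by [8,16]×[11,17], reject
5. q=(22,12) nearest=2 d=8 new=(20,12) → add node 4 parent=2 cost=18
6. q=(28,0) nearest=4 d=12 new=(26,6) → blocked by [18,24]×[4,9], reject
7. q=(26,2) nearest=4 d=10 new=(26,6) → blocked by [18,24]×[4,9], reject
8. q=(3,1) nearest=0 d=1 new=(3,1) → add node 5 parent=0 cost=1
9. q=(5,16) nearest=2 d=9 new=(8,15) → blocked by [8,16]×[11,17], reject
10. q=(24,3) nearest=4 d=9 new=(24,6) → blocked by [18,24]×[4,9], reject
11. q=(2,25) nearest=2 d=16 new=(8,15) → blocked by [8,16]×[11,17], reject
12. q=(13,19) nearest=4 d=7 new=(14,18) → blocked by [8,16]×[11,17], reject
13. q=(9,9) nearest=2 d=5 new=(9,9) → add node 6 parent=2 cost=17
14. q=(24,14) nearest=4 d=4 new=(24,14) → add node 7 parent=4 cost=22
15. q=(19,29) nearest=7 d=15 new=(19,20) → add node 8 parent=7 cost=28
16. q=(4,8) nearest=1 d=5 new=(4,8) → blocked by [0,8]×[6,8], reject
17. q=(19,27) nearest=8 d=7 new=(19,26) → add node 9 parent=8 cost=34
18. q=(4,29) nearest=8 d=15 new=(13,26) → add node 10 parent=8 cost=34
19. q=(25,17) nearest=7 d=3 new=(25,17) → add node 11 parent=7 cost=25
20. q=(30,20) nearest=11 d=5 new=(30,20) → add node 12 parent=11 cost=30
21. q=(5,17) nearest=6 d=8 new=(5,15) → add node 13 parent=6 cost=23
22. q=(7,25) nearest=10 d=6 new=(7,25) → add node 14 parent=10 cost=40
23. q=(15,20) nearest=8 d=4 new=(15,20) → add node 15 parent=8 cost=32
24. q=(9,12) nearest=6 d=3 new=(9,12) → blocked by [8,16]×[11,17], reject
25. q=(32,8) nearest=7 d=8 new=(30,8) → add node 16 parent=7 cost=28
26. q=(26,16) nearest=11 d=1 new=(26,16) → add node 17 parent=11 cost=26
27. q=(23,15) nearest=7 d=1 new=(23,15) → add node 18 parent=7 cost=23
28. q=(25,5) nearest=16 d=5 new=(25,5) → add node 19 parent=16 cost=33
29. q=(7,9) nearest=6 d=2 new=(7,9) → add node 20 parent=6 cost=19

Node count: 21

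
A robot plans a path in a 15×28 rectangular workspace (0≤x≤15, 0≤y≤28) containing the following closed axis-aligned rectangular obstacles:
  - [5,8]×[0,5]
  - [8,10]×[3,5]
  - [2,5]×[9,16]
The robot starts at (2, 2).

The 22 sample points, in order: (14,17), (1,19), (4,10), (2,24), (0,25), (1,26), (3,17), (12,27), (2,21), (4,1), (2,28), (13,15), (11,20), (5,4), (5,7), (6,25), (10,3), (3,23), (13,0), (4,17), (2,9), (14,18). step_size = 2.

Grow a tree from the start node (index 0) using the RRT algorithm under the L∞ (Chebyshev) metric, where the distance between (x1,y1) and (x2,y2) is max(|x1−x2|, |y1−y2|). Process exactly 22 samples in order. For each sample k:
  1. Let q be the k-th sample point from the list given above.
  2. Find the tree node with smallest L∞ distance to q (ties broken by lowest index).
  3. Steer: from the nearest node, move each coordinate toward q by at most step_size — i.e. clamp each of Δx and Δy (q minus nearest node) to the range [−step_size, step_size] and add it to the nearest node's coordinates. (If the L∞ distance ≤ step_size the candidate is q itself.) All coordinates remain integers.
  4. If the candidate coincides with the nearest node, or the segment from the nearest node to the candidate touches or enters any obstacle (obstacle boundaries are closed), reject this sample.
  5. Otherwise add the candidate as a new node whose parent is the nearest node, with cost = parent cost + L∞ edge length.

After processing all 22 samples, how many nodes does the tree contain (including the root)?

Node count: 6

1. q=(14,17) nearest=0 d=15 new=(4,4) → add node 1 parent=0 cost=2
2. q=(1,19) nearest=1 d=15 new=(2,6) → add node 2 parent=1 cost=4
3. q=(4,10) nearest=2 d=4 new=(4,8) → add node 3 parent=2 cost=6
4. q=(2,24) nearest=3 d=16 new=(2,10) → blocked by [2,5]×[9,16], reject
5. q=(0,25) nearest=3 d=17 new=(2,10) → blocked by [2,5]×[9,16], reject
6. q=(1,26) nearest=3 d=18 new=(2,10) → blocked by [2,5]×[9,16], reject
7. q=(3,17) nearest=3 d=9 new=(3,10) → blocked by [2,5]×[9,16], reject
8. q=(12,27) nearest=3 d=19 new=(6,10) → blocked by [2,5]×[9,16], reject
9. q=(2,21) nearest=3 d=13 new=(2,10) → blocked by [2,5]×[9,16], reject
10. q=(4,1) nearest=0 d=2 new=(4,1) → add node 4 parent=0 cost=2
11. q=(2,28) nearest=3 d=20 new=(2,10) → blocked by [2,5]×[9,16], reject
12. q=(13,15) nearest=3 d=9 new=(6,10) → blocked by [2,5]×[9,16], reject
13. q=(11,20) nearest=3 d=12 new=(6,10) → blocked by [2,5]×[9,16], reject
14. q=(5,4) nearest=1 d=1 new=(5,4) → blocked by [5,8]×[0,5], reject
15. q=(5,7) nearest=3 d=1 new=(5,7) → add node 5 parent=3 cost=7
16. q=(6,25) nearest=3 d=17 new=(6,10) → blocked by [2,5]×[9,16], reject
17. q=(10,3) nearest=5 d=5 new=(7,5) → blocked by [5,8]×[0,5], reject
18. q=(3,23) nearest=3 d=15 new=(3,10) → blocked by [2,5]×[9,16], reject
19. q=(13,0) nearest=5 d=8 new=(7,5) → blocked by [5,8]×[0,5], reject
20. q=(4,17) nearest=3 d=9 new=(4,10) → blocked by [2,5]×[9,16], reject
21. q=(2,9) nearest=3 d=2 new=(2,9) → blocked by [2,5]×[9,16], reject
22. q=(14,18) nearest=3 d=10 new=(6,10) → blocked by [2,5]×[9,16], reject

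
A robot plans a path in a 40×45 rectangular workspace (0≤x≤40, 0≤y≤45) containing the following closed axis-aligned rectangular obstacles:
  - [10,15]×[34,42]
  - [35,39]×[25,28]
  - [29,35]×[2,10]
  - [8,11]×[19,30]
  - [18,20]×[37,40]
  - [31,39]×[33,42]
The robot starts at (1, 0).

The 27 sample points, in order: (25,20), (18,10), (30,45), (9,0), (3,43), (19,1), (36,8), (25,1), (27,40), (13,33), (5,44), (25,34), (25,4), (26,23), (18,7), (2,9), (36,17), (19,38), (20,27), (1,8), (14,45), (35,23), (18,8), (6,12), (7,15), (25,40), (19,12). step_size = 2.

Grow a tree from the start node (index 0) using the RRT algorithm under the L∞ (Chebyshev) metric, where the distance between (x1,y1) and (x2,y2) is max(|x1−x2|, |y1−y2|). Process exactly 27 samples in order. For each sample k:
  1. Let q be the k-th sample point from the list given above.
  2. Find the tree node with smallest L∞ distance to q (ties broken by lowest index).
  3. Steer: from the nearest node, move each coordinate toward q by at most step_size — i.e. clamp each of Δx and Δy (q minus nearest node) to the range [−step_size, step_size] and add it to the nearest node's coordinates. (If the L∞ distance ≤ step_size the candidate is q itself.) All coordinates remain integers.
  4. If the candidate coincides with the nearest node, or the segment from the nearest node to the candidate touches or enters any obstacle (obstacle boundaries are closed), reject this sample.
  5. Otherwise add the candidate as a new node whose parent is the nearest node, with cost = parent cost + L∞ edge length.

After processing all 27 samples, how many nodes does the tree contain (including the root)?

Node count: 28

1. q=(25,20) nearest=0 d=24 new=(3,2) → add node 1 parent=0 cost=2
2. q=(18,10) nearest=1 d=15 new=(5,4) → add node 2 parent=1 cost=4
3. q=(30,45) nearest=2 d=41 new=(7,6) → add node 3 parent=2 cost=6
4. q=(9,0) nearest=2 d=4 new=(7,2) → add node 4 parent=2 cost=6
5. q=(3,43) nearest=3 d=37 new=(5,8) → add node 5 parent=3 cost=8
6. q=(19,1) nearest=3 d=12 new=(9,4) → add node 6 parent=3 cost=8
7. q=(36,8) nearest=6 d=27 new=(11,6) → add node 7 parent=6 cost=10
8. q=(25,1) nearest=7 d=14 new=(13,4) → add node 8 parent=7 cost=12
9. q=(27,40) nearest=5 d=32 new=(7,10) → add node 9 parent=5 cost=10
10. q=(13,33) nearest=9 d=23 new=(9,12) → add node 10 parent=9 cost=12
11. q=(5,44) nearest=10 d=32 new=(7,14) → add node 11 parent=10 cost=14
12. q=(25,34) nearest=11 d=20 new=(9,16) → add node 12 parent=11 cost=16
13. q=(25,4) nearest=8 d=12 new=(15,4) → add node 13 parent=8 cost=14
14. q=(26,23) nearest=7 d=17 new=(13,8) → add node 14 parent=7 cost=12
15. q=(18,7) nearest=13 d=3 new=(17,6) → add node 15 parent=13 cost=16
16. q=(2,9) nearest=5 d=3 new=(3,9) → add node 16 parent=5 cost=10
17. q=(36,17) nearest=15 d=19 new=(19,8) → add node 17 parent=15 cost=18
18. q=(19,38) nearest=12 d=22 new=(11,18) → add node 18 parent=12 cost=18
19. q=(20,27) nearest=18 d=9 new=(13,20) → add node 19 parent=18 cost=20
20. q=(1,8) nearest=16 d=2 new=(1,8) → add node 20 parent=16 cost=12
21. q=(14,45) nearest=19 d=25 new=(14,22) → add node 21 parent=19 cost=22
22. q=(35,23) nearest=17 d=16 new=(21,10) → add node 22 parent=17 cost=20
23. q=(18,8) nearest=17 d=1 new=(18,8) → add node 23 parent=17 cost=19
24. q=(6,12) nearest=9 d=2 new=(6,12) → add node 24 parent=9 cost=12
25. q=(7,15) nearest=11 d=1 new=(7,15) → add node 25 parent=11 cost=15
26. q=(25,40) nearest=21 d=18 new=(16,24) → add node 26 parent=21 cost=24
27. q=(19,12) nearest=22 d=2 new=(19,12) → add node 27 parent=22 cost=22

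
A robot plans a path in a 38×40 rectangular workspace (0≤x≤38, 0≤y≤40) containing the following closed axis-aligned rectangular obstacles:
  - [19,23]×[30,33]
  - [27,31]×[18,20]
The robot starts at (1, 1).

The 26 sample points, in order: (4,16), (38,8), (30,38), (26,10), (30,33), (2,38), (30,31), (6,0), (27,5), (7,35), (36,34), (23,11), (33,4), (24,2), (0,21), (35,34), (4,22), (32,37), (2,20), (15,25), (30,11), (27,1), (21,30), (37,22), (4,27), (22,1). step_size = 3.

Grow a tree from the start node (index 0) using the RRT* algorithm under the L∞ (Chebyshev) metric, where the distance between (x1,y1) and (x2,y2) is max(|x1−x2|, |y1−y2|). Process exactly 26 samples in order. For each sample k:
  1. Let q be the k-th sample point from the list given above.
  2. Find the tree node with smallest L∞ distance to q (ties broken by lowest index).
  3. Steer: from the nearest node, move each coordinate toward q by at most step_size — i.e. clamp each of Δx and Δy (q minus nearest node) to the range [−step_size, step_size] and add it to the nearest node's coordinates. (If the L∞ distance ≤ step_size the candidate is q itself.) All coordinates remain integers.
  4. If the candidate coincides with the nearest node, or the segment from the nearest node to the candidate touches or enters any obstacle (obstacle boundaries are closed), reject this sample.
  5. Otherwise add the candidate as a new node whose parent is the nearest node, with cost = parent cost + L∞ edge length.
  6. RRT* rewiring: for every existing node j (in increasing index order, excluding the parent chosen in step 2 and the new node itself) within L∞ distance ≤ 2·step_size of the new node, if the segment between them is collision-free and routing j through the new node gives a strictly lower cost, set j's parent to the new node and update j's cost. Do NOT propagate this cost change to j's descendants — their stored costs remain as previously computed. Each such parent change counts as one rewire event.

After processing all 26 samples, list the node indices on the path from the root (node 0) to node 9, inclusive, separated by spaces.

1. q=(4,16) nearest=0 d=15 new=(4,4) → add node 1 parent=0 cost=3
2. q=(38,8) nearest=1 d=34 new=(7,7) → add node 2 parent=1 cost=6
3. q=(30,38) nearest=2 d=31 new=(10,10) → add node 3 parent=2 cost=9
4. q=(26,10) nearest=3 d=16 new=(13,10) → add node 4 parent=3 cost=12
5. q=(30,33) nearest=3 d=23 new=(13,13) → add node 5 parent=3 cost=12
6. q=(2,38) nearest=5 d=25 new=(10,16) → add node 6 parent=5 cost=15
7. q=(30,31) nearest=5 d=18 new=(16,16) → add node 7 parent=5 cost=15
8. q=(6,0) nearest=1 d=4 new=(6,1) → add node 8 parent=1 cost=6
9. q=(27,5) nearest=7 d=11 new=(19,13) → add node 9 parent=7 cost=18
10. q=(7,35) nearest=6 d=19 new=(7,19) → add node 10 parent=6 cost=18
11. q=(36,34) nearest=7 d=20 new=(19,19) → add node 11 parent=7 cost=18
12. q=(23,11) nearest=9 d=4 new=(22,11) → add node 12 parent=9 cost=21
13. q=(33,4) nearest=12 d=11 new=(25,8) → add node 13 parent=12 cost=24
14. q=(24,2) nearest=13 d=6 new=(24,5) → add node 14 parent=13 cost=27
15. q=(0,21) nearest=10 d=7 new=(4,21) → add node 15 parent=10 cost=21
16. q=(35,34) nearest=11 d=16 new=(22,22) → add node 16 parent=11 cost=21
17. q=(4,22) nearest=15 d=1 new=(4,22) → add node 17 parent=15 cost=22
18. q=(32,37) nearest=16 d=15 new=(25,25) → add node 18 parent=16 cost=24
19. q=(2,20) nearest=15 d=2 new=(2,20) → add node 19 parent=15 cost=23
20. q=(15,25) nearest=11 d=6 new=(16,22) → add node 20 parent=11 cost=21
21. q=(30,11) nearest=13 d=5 new=(28,11) → add node 21 parent=13 cost=27
22. q=(27,1) nearest=14 d=4 new=(27,2) → add node 22 parent=14 cost=30
23. q=(21,30) nearest=18 d=5 new=(22,28) → add node 23 parent=18 cost=27
24. q=(37,22) nearest=21 d=11 new=(31,14) → add node 24 parent=21 cost=30
25. q=(4,27) nearest=17 d=5 new=(4,25) → add node 25 parent=17 cost=25
26. q=(22,1) nearest=14 d=4 new=(22,2) → add node 26 parent=14 cost=30

Path: 0 1 2 3 5 7 9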